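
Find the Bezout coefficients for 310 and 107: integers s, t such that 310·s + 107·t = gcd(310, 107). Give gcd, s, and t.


Euclidean algorithm on (310, 107) — divide until remainder is 0:
  310 = 2 · 107 + 96
  107 = 1 · 96 + 11
  96 = 8 · 11 + 8
  11 = 1 · 8 + 3
  8 = 2 · 3 + 2
  3 = 1 · 2 + 1
  2 = 2 · 1 + 0
gcd(310, 107) = 1.
Track Bezout coefficients alongside the remainders: start with r₀ = 310 = a·1 + b·0 (s = 1, t = 0) and r₁ = 107 = a·0 + b·1 (s = 0, t = 1); each new remainder r_{k+1} = r_{k-1} − q_k·r_k inherits s_{k+1} = s_{k-1} − q_k·s_k, t_{k+1} = t_{k-1} − q_k·t_k, so r_k = a·s_k + b·t_k at every step:
  q = 2: r = 96, s = 1 − 2·0 = 1, t = 0 − 2·1 = -2  (check: 310·1 + 107·(-2) = 96)
  q = 1: r = 11, s = 0 − 1·1 = -1, t = 1 − 1·(-2) = 3  (check: 310·(-1) + 107·3 = 11)
  q = 8: r = 8, s = 1 − 8·(-1) = 9, t = -2 − 8·3 = -26  (check: 310·9 + 107·(-26) = 8)
  q = 1: r = 3, s = -1 − 1·9 = -10, t = 3 − 1·(-26) = 29  (check: 310·(-10) + 107·29 = 3)
  q = 2: r = 2, s = 9 − 2·(-10) = 29, t = -26 − 2·29 = -84  (check: 310·29 + 107·(-84) = 2)
  q = 1: r = 1, s = -10 − 1·29 = -39, t = 29 − 1·(-84) = 113  (check: 310·(-39) + 107·113 = 1)
The row with r = 1 (the gcd) gives the Bezout coefficients s = -39, t = 113.
Result: 310 · (-39) + 107 · (113) = 1.

gcd(310, 107) = 1; s = -39, t = 113 (check: 310·(-39) + 107·113 = 1).


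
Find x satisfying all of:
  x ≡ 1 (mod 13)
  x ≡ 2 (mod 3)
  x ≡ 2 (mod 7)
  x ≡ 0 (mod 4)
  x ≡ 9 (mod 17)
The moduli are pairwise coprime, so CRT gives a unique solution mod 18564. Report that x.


Product of moduli M = 13 · 3 · 7 · 4 · 17 = 18564.
Merge one congruence at a time:
  Start: x ≡ 1 (mod 13).
  Combine with x ≡ 2 (mod 3); new modulus lcm = 39.
    Write x = 1 + 13·t and substitute into x ≡ 2 (mod 3): 13·t ≡ 2 − 1 = 1 (mod 3).
    Reduce coefficients mod 3: 1·t ≡ 1 (mod 3).
    So t ≡ 1 (mod 3).
    Then x = 1 + 13·1 = 14, valid modulo lcm(13, 3) = 39: x ≡ 14 (mod 39).
  Combine with x ≡ 2 (mod 7); new modulus lcm = 273.
    Write x = 14 + 39·t and substitute into x ≡ 2 (mod 7): 39·t ≡ 2 − 14 = -12 (mod 7).
    Reduce coefficients mod 7: 4·t ≡ 2 (mod 7).
    The inverse of 4 mod 7 is 2 (since 4·2 = 8 = 1·7 + 1), so t ≡ 2·2 = 4 ≡ 4 (mod 7).
    Then x = 14 + 39·4 = 170, valid modulo lcm(39, 7) = 273: x ≡ 170 (mod 273).
  Combine with x ≡ 0 (mod 4); new modulus lcm = 1092.
    Write x = 170 + 273·t and substitute into x ≡ 0 (mod 4): 273·t ≡ 0 − 170 = -170 (mod 4).
    Reduce coefficients mod 4: 1·t ≡ 2 (mod 4).
    So t ≡ 2 (mod 4).
    Then x = 170 + 273·2 = 716, valid modulo lcm(273, 4) = 1092: x ≡ 716 (mod 1092).
  Combine with x ≡ 9 (mod 17); new modulus lcm = 18564.
    Write x = 716 + 1092·t and substitute into x ≡ 9 (mod 17): 1092·t ≡ 9 − 716 = -707 (mod 17).
    Reduce coefficients mod 17: 4·t ≡ 7 (mod 17).
    The inverse of 4 mod 17 is 13 (since 4·13 = 52 = 3·17 + 1), so t ≡ 13·7 = 91 ≡ 6 (mod 17).
    Then x = 716 + 1092·6 = 7268, valid modulo lcm(1092, 17) = 18564: x ≡ 7268 (mod 18564).
Verify against each original: 7268 mod 13 = 1, 7268 mod 3 = 2, 7268 mod 7 = 2, 7268 mod 4 = 0, 7268 mod 17 = 9.

x ≡ 7268 (mod 18564).


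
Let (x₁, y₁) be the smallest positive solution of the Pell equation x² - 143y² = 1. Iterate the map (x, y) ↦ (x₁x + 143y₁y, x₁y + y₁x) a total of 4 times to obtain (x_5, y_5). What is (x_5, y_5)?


Step 1: Find the fundamental solution (x₁, y₁) of x² - 143y² = 1.
  Expand √143 as a continued fraction. a₀ = ⌊√143⌋ = 11; iterate m_{k+1} = d_k·a_k − m_k, d_{k+1} = (143 − m_{k+1}²)/d_k, a_{k+1} = ⌊(a₀ + m_{k+1})/d_{k+1}⌋ (starting m₀ = 0, d₀ = 1), with convergents p_k = a_k·p_{k-1} + p_{k-2}, q_k = a_k·q_{k-1} + q_{k-2} (p₋₁ = 1, q₋₁ = 0):
  k = 0: a₀ = 11; p₀/q₀ = 11/1; p₀² − 143·q₀² = 121 − 143 = -22.
  k = 1: m = 11, d = 22, a = ⌊(11 + 11)/22⌋ = 1; p/q = (1·11 + 1)/(1·1 + 0) = 12/1; p² − 143·q² = 144 − 143 = 1.
  The first convergent with p² − 143·q² = 1 gives the fundamental solution (x₁, y₁) = (12, 1).
Step 2: Apply the recurrence (x_{n+1}, y_{n+1}) = (x₁x_n + 143y₁y_n, x₁y_n + y₁x_n) repeatedly.
  From (x_1, y_1) = (12, 1): x_2 = 12·12 + 143·1·1 = 287; y_2 = 12·1 + 1·12 = 24.
  From (x_2, y_2) = (287, 24): x_3 = 12·287 + 143·1·24 = 6876; y_3 = 12·24 + 1·287 = 575.
  From (x_3, y_3) = (6876, 575): x_4 = 12·6876 + 143·1·575 = 164737; y_4 = 12·575 + 1·6876 = 13776.
  From (x_4, y_4) = (164737, 13776): x_5 = 12·164737 + 143·1·13776 = 3946812; y_5 = 12·13776 + 1·164737 = 330049.
Step 3: Verify x_5² - 143·y_5² = 15577324963344 - 15577324963343 = 1 (should be 1). ✓

(x_1, y_1) = (12, 1); (x_5, y_5) = (3946812, 330049).


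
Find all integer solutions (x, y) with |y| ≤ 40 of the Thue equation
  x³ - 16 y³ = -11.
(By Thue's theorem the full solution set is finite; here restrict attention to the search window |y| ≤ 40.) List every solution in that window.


The equation is x³ - 16y³ = -11. For fixed y, x³ = 16·y³ − 11, so a solution requires the RHS to be a perfect cube.
Strategy: iterate y from -40 to 40, compute RHS = 16·y³ − 11, and check whether it is a (positive or negative) perfect cube.
Check small values of y:
  y = 0: RHS = -11 is not a perfect cube.
  y = 1: RHS = 5 is not a perfect cube.
  y = -1: RHS = -27 = (-3)³ ⇒ x = -3 works.
  y = 2: RHS = 117 is not a perfect cube.
  y = -2: RHS = -139 is not a perfect cube.
  y = 3: RHS = 421 is not a perfect cube.
  y = -3: RHS = -443 is not a perfect cube.
Continuing the search up to |y| = 40 finds no further solutions beyond those listed.
Collected solutions: (-3, -1).

Solutions (with |y| ≤ 40): (-3, -1).


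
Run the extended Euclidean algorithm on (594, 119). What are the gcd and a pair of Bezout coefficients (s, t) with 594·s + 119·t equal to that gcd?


Euclidean algorithm on (594, 119) — divide until remainder is 0:
  594 = 4 · 119 + 118
  119 = 1 · 118 + 1
  118 = 118 · 1 + 0
gcd(594, 119) = 1.
Track Bezout coefficients alongside the remainders: start with r₀ = 594 = a·1 + b·0 (s = 1, t = 0) and r₁ = 119 = a·0 + b·1 (s = 0, t = 1); each new remainder r_{k+1} = r_{k-1} − q_k·r_k inherits s_{k+1} = s_{k-1} − q_k·s_k, t_{k+1} = t_{k-1} − q_k·t_k, so r_k = a·s_k + b·t_k at every step:
  q = 4: r = 118, s = 1 − 4·0 = 1, t = 0 − 4·1 = -4  (check: 594·1 + 119·(-4) = 118)
  q = 1: r = 1, s = 0 − 1·1 = -1, t = 1 − 1·(-4) = 5  (check: 594·(-1) + 119·5 = 1)
The row with r = 1 (the gcd) gives the Bezout coefficients s = -1, t = 5.
Result: 594 · (-1) + 119 · (5) = 1.

gcd(594, 119) = 1; s = -1, t = 5 (check: 594·(-1) + 119·5 = 1).


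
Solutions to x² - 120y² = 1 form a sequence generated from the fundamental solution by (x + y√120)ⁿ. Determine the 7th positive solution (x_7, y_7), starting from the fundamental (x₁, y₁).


Step 1: Find the fundamental solution (x₁, y₁) of x² - 120y² = 1.
  Expand √120 as a continued fraction. a₀ = ⌊√120⌋ = 10; iterate m_{k+1} = d_k·a_k − m_k, d_{k+1} = (120 − m_{k+1}²)/d_k, a_{k+1} = ⌊(a₀ + m_{k+1})/d_{k+1}⌋ (starting m₀ = 0, d₀ = 1), with convergents p_k = a_k·p_{k-1} + p_{k-2}, q_k = a_k·q_{k-1} + q_{k-2} (p₋₁ = 1, q₋₁ = 0):
  k = 0: a₀ = 10; p₀/q₀ = 10/1; p₀² − 120·q₀² = 100 − 120 = -20.
  k = 1: m = 10, d = 20, a = ⌊(10 + 10)/20⌋ = 1; p/q = (1·10 + 1)/(1·1 + 0) = 11/1; p² − 120·q² = 121 − 120 = 1.
  The first convergent with p² − 120·q² = 1 gives the fundamental solution (x₁, y₁) = (11, 1).
Step 2: Apply the recurrence (x_{n+1}, y_{n+1}) = (x₁x_n + 120y₁y_n, x₁y_n + y₁x_n) repeatedly.
  From (x_1, y_1) = (11, 1): x_2 = 11·11 + 120·1·1 = 241; y_2 = 11·1 + 1·11 = 22.
  From (x_2, y_2) = (241, 22): x_3 = 11·241 + 120·1·22 = 5291; y_3 = 11·22 + 1·241 = 483.
  From (x_3, y_3) = (5291, 483): x_4 = 11·5291 + 120·1·483 = 116161; y_4 = 11·483 + 1·5291 = 10604.
  From (x_4, y_4) = (116161, 10604): x_5 = 11·116161 + 120·1·10604 = 2550251; y_5 = 11·10604 + 1·116161 = 232805.
  From (x_5, y_5) = (2550251, 232805): x_6 = 11·2550251 + 120·1·232805 = 55989361; y_6 = 11·232805 + 1·2550251 = 5111106.
  From (x_6, y_6) = (55989361, 5111106): x_7 = 11·55989361 + 120·1·5111106 = 1229215691; y_7 = 11·5111106 + 1·55989361 = 112211527.
Step 3: Verify x_7² - 120·y_7² = 1510971215000607481 - 1510971215000607480 = 1 (should be 1). ✓

(x_1, y_1) = (11, 1); (x_7, y_7) = (1229215691, 112211527).


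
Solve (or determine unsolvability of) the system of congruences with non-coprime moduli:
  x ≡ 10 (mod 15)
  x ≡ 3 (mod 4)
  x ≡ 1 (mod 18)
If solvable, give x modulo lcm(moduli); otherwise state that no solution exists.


Moduli 15, 4, 18 are not pairwise coprime, so CRT works modulo lcm(m_i) when all pairwise compatibility conditions hold.
Pairwise compatibility: gcd(m_i, m_j) must divide a_i - a_j for every pair.
Merge one congruence at a time:
  Start: x ≡ 10 (mod 15).
  Combine with x ≡ 3 (mod 4): gcd(15, 4) = 1; 3 - 10 = -7, which IS divisible by 1, so compatible.
    Write x = 10 + 15·t and substitute into x ≡ 3 (mod 4): 15·t ≡ 3 − 10 = -7 (mod 4).
    Reduce coefficients mod 4: 3·t ≡ 1 (mod 4).
    The inverse of 3 mod 4 is 3 (since 3·3 = 9 = 2·4 + 1), so t ≡ 3·1 = 3 ≡ 3 (mod 4).
    Then x = 10 + 15·3 = 55, valid modulo lcm(15, 4) = 60: x ≡ 55 (mod 60).
  Combine with x ≡ 1 (mod 18): gcd(60, 18) = 6; 1 - 55 = -54, which IS divisible by 6, so compatible.
    Write x = 55 + 60·t and substitute into x ≡ 1 (mod 18): 60·t ≡ 1 − 55 = -54 (mod 18).
    Divide the congruence (and modulus) by g = 6: 10·t ≡ -9 (mod 3).
    Reduce coefficients mod 3: 1·t ≡ 0 (mod 3).
    So t ≡ 0 (mod 3).
    Then x = 55 + 60·0 = 55, valid modulo lcm(60, 18) = 180: x ≡ 55 (mod 180).
Verify: 55 mod 15 = 10, 55 mod 4 = 3, 55 mod 18 = 1.

x ≡ 55 (mod 180).


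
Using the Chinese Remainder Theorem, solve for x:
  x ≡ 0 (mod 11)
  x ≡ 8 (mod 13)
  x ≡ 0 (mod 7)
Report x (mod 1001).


Moduli 11, 13, 7 are pairwise coprime; by CRT there is a unique solution modulo M = 11 · 13 · 7 = 1001.
Solve pairwise, accumulating the modulus:
  Start with x ≡ 0 (mod 11).
  Combine with x ≡ 8 (mod 13): since gcd(11, 13) = 1, we get a unique residue mod 143.
    Write x = 0 + 11·t and substitute into x ≡ 8 (mod 13): 11·t ≡ 8 − 0 = 8 (mod 13).
    The inverse of 11 mod 13 is 6 (since 11·6 = 66 = 5·13 + 1), so t ≡ 6·8 = 48 ≡ 9 (mod 13).
    Then x = 0 + 11·9 = 99, valid modulo lcm(11, 13) = 143: x ≡ 99 (mod 143).
  Combine with x ≡ 0 (mod 7): since gcd(143, 7) = 1, we get a unique residue mod 1001.
    Write x = 99 + 143·t and substitute into x ≡ 0 (mod 7): 143·t ≡ 0 − 99 = -99 (mod 7).
    Reduce coefficients mod 7: 3·t ≡ 6 (mod 7).
    The inverse of 3 mod 7 is 5 (since 3·5 = 15 = 2·7 + 1), so t ≡ 5·6 = 30 ≡ 2 (mod 7).
    Then x = 99 + 143·2 = 385, valid modulo lcm(143, 7) = 1001: x ≡ 385 (mod 1001).
Verify: 385 mod 11 = 0 ✓, 385 mod 13 = 8 ✓, 385 mod 7 = 0 ✓.

x ≡ 385 (mod 1001).


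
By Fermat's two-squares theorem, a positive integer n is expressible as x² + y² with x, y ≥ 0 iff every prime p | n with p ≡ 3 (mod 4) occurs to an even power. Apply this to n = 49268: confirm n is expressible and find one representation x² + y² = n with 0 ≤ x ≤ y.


Step 1: Factor n = 49268 = 2^2 · 109 · 113.
Step 2: Check the mod-4 condition on each prime factor: 2 = 2 (special); 109 ≡ 1 (mod 4), exponent 1; 113 ≡ 1 (mod 4), exponent 1.
All primes ≡ 3 (mod 4) appear to even exponent (or don't appear), so by the two-squares theorem n IS expressible as a sum of two squares.
Step 3: Build a representation. Group n = k² · m with k = 2 and m = 109 · 113 = 12317 (a product of primes ≡ 1 (mod 4)); a representation of m scales to one of n via (k·x)² + (k·y)² = k²(x² + y²). Each prime p ≡ 1 (mod 4) is itself a sum of two squares; find a² by testing p − a² for a perfect square:
  109: 109 − 1² = 108, 109 − 2² = 105, 109 − 3² = 100 = 10² ⇒ 109 = 3² + 10².
  113: 113 − 1² = 112, 113 − 2² = 109, 113 − 3² = 104, 113 − 4² = 97, 113 − 5² = 88, 113 − 6² = 77, 113 − 7² = 64 = 8² ⇒ 113 = 7² + 8².
  Combine using the Brahmagupta–Fibonacci identity (a² + b²)(c² + d²) = (ac − bd)² + (ad + bc)² = (ac + bd)² + (ad − bc)²:
  109 · 113 = 12317: from (3² + 10²)(7² + 8²), take (3·7 − 10·8, 3·8 + 10·7) = (21 − 80, 24 + 70) = (-59, 94); dropping signs (only squares matter) gives (59, 94); check 59² + 94² = 3481 + 8836 = 12317 ✓.
  Scale by k = 2: (2·59, 2·94) = (118, 188).
Step 4: Order so x ≤ y and verify: 118² + 188² = 13924 + 35344 = 49268 = n. ✓

n = 49268 = 118² + 188² (one valid representation with x ≤ y).


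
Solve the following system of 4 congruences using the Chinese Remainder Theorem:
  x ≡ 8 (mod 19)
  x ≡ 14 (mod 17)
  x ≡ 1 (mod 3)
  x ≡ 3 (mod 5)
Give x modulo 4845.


Product of moduli M = 19 · 17 · 3 · 5 = 4845.
Merge one congruence at a time:
  Start: x ≡ 8 (mod 19).
  Combine with x ≡ 14 (mod 17); new modulus lcm = 323.
    Write x = 8 + 19·t and substitute into x ≡ 14 (mod 17): 19·t ≡ 14 − 8 = 6 (mod 17).
    Reduce coefficients mod 17: 2·t ≡ 6 (mod 17).
    The inverse of 2 mod 17 is 9 (since 2·9 = 18 = 1·17 + 1), so t ≡ 9·6 = 54 ≡ 3 (mod 17).
    Then x = 8 + 19·3 = 65, valid modulo lcm(19, 17) = 323: x ≡ 65 (mod 323).
  Combine with x ≡ 1 (mod 3); new modulus lcm = 969.
    Write x = 65 + 323·t and substitute into x ≡ 1 (mod 3): 323·t ≡ 1 − 65 = -64 (mod 3).
    Reduce coefficients mod 3: 2·t ≡ 2 (mod 3).
    The inverse of 2 mod 3 is 2 (since 2·2 = 4 = 1·3 + 1), so t ≡ 2·2 = 4 ≡ 1 (mod 3).
    Then x = 65 + 323·1 = 388, valid modulo lcm(323, 3) = 969: x ≡ 388 (mod 969).
  Combine with x ≡ 3 (mod 5); new modulus lcm = 4845.
    Write x = 388 + 969·t and substitute into x ≡ 3 (mod 5): 969·t ≡ 3 − 388 = -385 (mod 5).
    Reduce coefficients mod 5: 4·t ≡ 0 (mod 5).
    The inverse of 4 mod 5 is 4 (since 4·4 = 16 = 3·5 + 1), so t ≡ 4·0 = 0 ≡ 0 (mod 5).
    Then x = 388 + 969·0 = 388, valid modulo lcm(969, 5) = 4845: x ≡ 388 (mod 4845).
Verify against each original: 388 mod 19 = 8, 388 mod 17 = 14, 388 mod 3 = 1, 388 mod 5 = 3.

x ≡ 388 (mod 4845).


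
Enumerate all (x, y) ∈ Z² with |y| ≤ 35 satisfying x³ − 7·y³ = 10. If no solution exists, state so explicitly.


The equation is x³ - 7y³ = 10. For fixed y, x³ = 7·y³ + 10, so a solution requires the RHS to be a perfect cube.
Strategy: iterate y from -35 to 35, compute RHS = 7·y³ + 10, and check whether it is a (positive or negative) perfect cube.
Check small values of y:
  y = 0: RHS = 10 is not a perfect cube.
  y = 1: RHS = 17 is not a perfect cube.
  y = -1: RHS = 3 is not a perfect cube.
  y = 2: RHS = 66 is not a perfect cube.
  y = -2: RHS = -46 is not a perfect cube.
  y = 3: RHS = 199 is not a perfect cube.
  y = -3: RHS = -179 is not a perfect cube.
Continuing the search up to |y| = 35 finds no solutions either.
No (x, y) in the scanned range satisfies the equation.

No integer solutions with |y| ≤ 35.


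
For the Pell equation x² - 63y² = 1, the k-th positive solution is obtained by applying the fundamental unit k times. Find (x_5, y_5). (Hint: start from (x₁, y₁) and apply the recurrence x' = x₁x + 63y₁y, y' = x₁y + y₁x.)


Step 1: Find the fundamental solution (x₁, y₁) of x² - 63y² = 1.
  Expand √63 as a continued fraction. a₀ = ⌊√63⌋ = 7; iterate m_{k+1} = d_k·a_k − m_k, d_{k+1} = (63 − m_{k+1}²)/d_k, a_{k+1} = ⌊(a₀ + m_{k+1})/d_{k+1}⌋ (starting m₀ = 0, d₀ = 1), with convergents p_k = a_k·p_{k-1} + p_{k-2}, q_k = a_k·q_{k-1} + q_{k-2} (p₋₁ = 1, q₋₁ = 0):
  k = 0: a₀ = 7; p₀/q₀ = 7/1; p₀² − 63·q₀² = 49 − 63 = -14.
  k = 1: m = 7, d = 14, a = ⌊(7 + 7)/14⌋ = 1; p/q = (1·7 + 1)/(1·1 + 0) = 8/1; p² − 63·q² = 64 − 63 = 1.
  The first convergent with p² − 63·q² = 1 gives the fundamental solution (x₁, y₁) = (8, 1).
Step 2: Apply the recurrence (x_{n+1}, y_{n+1}) = (x₁x_n + 63y₁y_n, x₁y_n + y₁x_n) repeatedly.
  From (x_1, y_1) = (8, 1): x_2 = 8·8 + 63·1·1 = 127; y_2 = 8·1 + 1·8 = 16.
  From (x_2, y_2) = (127, 16): x_3 = 8·127 + 63·1·16 = 2024; y_3 = 8·16 + 1·127 = 255.
  From (x_3, y_3) = (2024, 255): x_4 = 8·2024 + 63·1·255 = 32257; y_4 = 8·255 + 1·2024 = 4064.
  From (x_4, y_4) = (32257, 4064): x_5 = 8·32257 + 63·1·4064 = 514088; y_5 = 8·4064 + 1·32257 = 64769.
Step 3: Verify x_5² - 63·y_5² = 264286471744 - 264286471743 = 1 (should be 1). ✓

(x_1, y_1) = (8, 1); (x_5, y_5) = (514088, 64769).


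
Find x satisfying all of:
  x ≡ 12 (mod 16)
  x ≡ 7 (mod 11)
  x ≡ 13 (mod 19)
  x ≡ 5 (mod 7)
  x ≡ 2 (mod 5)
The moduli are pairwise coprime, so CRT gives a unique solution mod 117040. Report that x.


Product of moduli M = 16 · 11 · 19 · 7 · 5 = 117040.
Merge one congruence at a time:
  Start: x ≡ 12 (mod 16).
  Combine with x ≡ 7 (mod 11); new modulus lcm = 176.
    Write x = 12 + 16·t and substitute into x ≡ 7 (mod 11): 16·t ≡ 7 − 12 = -5 (mod 11).
    Reduce coefficients mod 11: 5·t ≡ 6 (mod 11).
    The inverse of 5 mod 11 is 9 (since 5·9 = 45 = 4·11 + 1), so t ≡ 9·6 = 54 ≡ 10 (mod 11).
    Then x = 12 + 16·10 = 172, valid modulo lcm(16, 11) = 176: x ≡ 172 (mod 176).
  Combine with x ≡ 13 (mod 19); new modulus lcm = 3344.
    Write x = 172 + 176·t and substitute into x ≡ 13 (mod 19): 176·t ≡ 13 − 172 = -159 (mod 19).
    Reduce coefficients mod 19: 5·t ≡ 12 (mod 19).
    The inverse of 5 mod 19 is 4 (since 5·4 = 20 = 1·19 + 1), so t ≡ 4·12 = 48 ≡ 10 (mod 19).
    Then x = 172 + 176·10 = 1932, valid modulo lcm(176, 19) = 3344: x ≡ 1932 (mod 3344).
  Combine with x ≡ 5 (mod 7); new modulus lcm = 23408.
    Write x = 1932 + 3344·t and substitute into x ≡ 5 (mod 7): 3344·t ≡ 5 − 1932 = -1927 (mod 7).
    Reduce coefficients mod 7: 5·t ≡ 5 (mod 7).
    The inverse of 5 mod 7 is 3 (since 5·3 = 15 = 2·7 + 1), so t ≡ 3·5 = 15 ≡ 1 (mod 7).
    Then x = 1932 + 3344·1 = 5276, valid modulo lcm(3344, 7) = 23408: x ≡ 5276 (mod 23408).
  Combine with x ≡ 2 (mod 5); new modulus lcm = 117040.
    Write x = 5276 + 23408·t and substitute into x ≡ 2 (mod 5): 23408·t ≡ 2 − 5276 = -5274 (mod 5).
    Reduce coefficients mod 5: 3·t ≡ 1 (mod 5).
    The inverse of 3 mod 5 is 2 (since 3·2 = 6 = 1·5 + 1), so t ≡ 2·1 = 2 ≡ 2 (mod 5).
    Then x = 5276 + 23408·2 = 52092, valid modulo lcm(23408, 5) = 117040: x ≡ 52092 (mod 117040).
Verify against each original: 52092 mod 16 = 12, 52092 mod 11 = 7, 52092 mod 19 = 13, 52092 mod 7 = 5, 52092 mod 5 = 2.

x ≡ 52092 (mod 117040).


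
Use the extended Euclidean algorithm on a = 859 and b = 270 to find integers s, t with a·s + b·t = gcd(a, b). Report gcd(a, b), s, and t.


Euclidean algorithm on (859, 270) — divide until remainder is 0:
  859 = 3 · 270 + 49
  270 = 5 · 49 + 25
  49 = 1 · 25 + 24
  25 = 1 · 24 + 1
  24 = 24 · 1 + 0
gcd(859, 270) = 1.
Track Bezout coefficients alongside the remainders: start with r₀ = 859 = a·1 + b·0 (s = 1, t = 0) and r₁ = 270 = a·0 + b·1 (s = 0, t = 1); each new remainder r_{k+1} = r_{k-1} − q_k·r_k inherits s_{k+1} = s_{k-1} − q_k·s_k, t_{k+1} = t_{k-1} − q_k·t_k, so r_k = a·s_k + b·t_k at every step:
  q = 3: r = 49, s = 1 − 3·0 = 1, t = 0 − 3·1 = -3  (check: 859·1 + 270·(-3) = 49)
  q = 5: r = 25, s = 0 − 5·1 = -5, t = 1 − 5·(-3) = 16  (check: 859·(-5) + 270·16 = 25)
  q = 1: r = 24, s = 1 − 1·(-5) = 6, t = -3 − 1·16 = -19  (check: 859·6 + 270·(-19) = 24)
  q = 1: r = 1, s = -5 − 1·6 = -11, t = 16 − 1·(-19) = 35  (check: 859·(-11) + 270·35 = 1)
The row with r = 1 (the gcd) gives the Bezout coefficients s = -11, t = 35.
Result: 859 · (-11) + 270 · (35) = 1.

gcd(859, 270) = 1; s = -11, t = 35 (check: 859·(-11) + 270·35 = 1).


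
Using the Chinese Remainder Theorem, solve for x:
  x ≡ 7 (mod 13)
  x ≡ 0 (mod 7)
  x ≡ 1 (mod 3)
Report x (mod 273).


Moduli 13, 7, 3 are pairwise coprime; by CRT there is a unique solution modulo M = 13 · 7 · 3 = 273.
Solve pairwise, accumulating the modulus:
  Start with x ≡ 7 (mod 13).
  Combine with x ≡ 0 (mod 7): since gcd(13, 7) = 1, we get a unique residue mod 91.
    Write x = 7 + 13·t and substitute into x ≡ 0 (mod 7): 13·t ≡ 0 − 7 = -7 (mod 7).
    Reduce coefficients mod 7: 6·t ≡ 0 (mod 7).
    The inverse of 6 mod 7 is 6 (since 6·6 = 36 = 5·7 + 1), so t ≡ 6·0 = 0 ≡ 0 (mod 7).
    Then x = 7 + 13·0 = 7, valid modulo lcm(13, 7) = 91: x ≡ 7 (mod 91).
  Combine with x ≡ 1 (mod 3): since gcd(91, 3) = 1, we get a unique residue mod 273.
    Write x = 7 + 91·t and substitute into x ≡ 1 (mod 3): 91·t ≡ 1 − 7 = -6 (mod 3).
    Reduce coefficients mod 3: 1·t ≡ 0 (mod 3).
    So t ≡ 0 (mod 3).
    Then x = 7 + 91·0 = 7, valid modulo lcm(91, 3) = 273: x ≡ 7 (mod 273).
Verify: 7 mod 13 = 7 ✓, 7 mod 7 = 0 ✓, 7 mod 3 = 1 ✓.

x ≡ 7 (mod 273).


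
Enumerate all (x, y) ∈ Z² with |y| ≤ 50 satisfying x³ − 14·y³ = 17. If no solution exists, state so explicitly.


The equation is x³ - 14y³ = 17. For fixed y, x³ = 14·y³ + 17, so a solution requires the RHS to be a perfect cube.
Strategy: iterate y from -50 to 50, compute RHS = 14·y³ + 17, and check whether it is a (positive or negative) perfect cube.
Check small values of y:
  y = 0: RHS = 17 is not a perfect cube.
  y = 1: RHS = 31 is not a perfect cube.
  y = -1: RHS = 3 is not a perfect cube.
  y = 2: RHS = 129 is not a perfect cube.
  y = -2: RHS = -95 is not a perfect cube.
  y = 3: RHS = 395 is not a perfect cube.
  y = -3: RHS = -361 is not a perfect cube.
Continuing the search up to |y| = 50 finds no solutions either.
No (x, y) in the scanned range satisfies the equation.

No integer solutions with |y| ≤ 50.


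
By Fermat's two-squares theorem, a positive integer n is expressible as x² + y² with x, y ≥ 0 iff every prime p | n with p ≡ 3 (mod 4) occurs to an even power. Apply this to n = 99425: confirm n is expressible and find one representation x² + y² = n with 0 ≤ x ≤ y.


Step 1: Factor n = 99425 = 5^2 · 41 · 97.
Step 2: Check the mod-4 condition on each prime factor: 5 ≡ 1 (mod 4), exponent 2; 41 ≡ 1 (mod 4), exponent 1; 97 ≡ 1 (mod 4), exponent 1.
All primes ≡ 3 (mod 4) appear to even exponent (or don't appear), so by the two-squares theorem n IS expressible as a sum of two squares.
Step 3: Build a representation. Group n = k² · m with k = 5 and m = 41 · 97 = 3977 (a product of primes ≡ 1 (mod 4)); a representation of m scales to one of n via (k·x)² + (k·y)² = k²(x² + y²). Each prime p ≡ 1 (mod 4) is itself a sum of two squares; find a² by testing p − a² for a perfect square:
  41: 41 − 1² = 40, 41 − 2² = 37, 41 − 3² = 32, 41 − 4² = 25 = 5² ⇒ 41 = 4² + 5².
  97: 97 − 1² = 96, 97 − 2² = 93, 97 − 3² = 88, 97 − 4² = 81 = 9² ⇒ 97 = 4² + 9².
  Combine using the Brahmagupta–Fibonacci identity (a² + b²)(c² + d²) = (ac − bd)² + (ad + bc)² = (ac + bd)² + (ad − bc)²:
  41 · 97 = 3977: from (4² + 5²)(4² + 9²), take (4·4 − 5·9, 4·9 + 5·4) = (16 − 45, 36 + 20) = (-29, 56); dropping signs (only squares matter) gives (29, 56); check 29² + 56² = 841 + 3136 = 3977 ✓.
  Scale by k = 5: (5·29, 5·56) = (145, 280).
Step 4: Order so x ≤ y and verify: 145² + 280² = 21025 + 78400 = 99425 = n. ✓

n = 99425 = 145² + 280² (one valid representation with x ≤ y).


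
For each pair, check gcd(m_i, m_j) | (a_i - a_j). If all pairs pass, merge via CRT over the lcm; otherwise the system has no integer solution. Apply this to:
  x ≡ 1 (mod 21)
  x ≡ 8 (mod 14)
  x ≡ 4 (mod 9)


Moduli 21, 14, 9 are not pairwise coprime, so CRT works modulo lcm(m_i) when all pairwise compatibility conditions hold.
Pairwise compatibility: gcd(m_i, m_j) must divide a_i - a_j for every pair.
Merge one congruence at a time:
  Start: x ≡ 1 (mod 21).
  Combine with x ≡ 8 (mod 14): gcd(21, 14) = 7; 8 - 1 = 7, which IS divisible by 7, so compatible.
    Write x = 1 + 21·t and substitute into x ≡ 8 (mod 14): 21·t ≡ 8 − 1 = 7 (mod 14).
    Divide the congruence (and modulus) by g = 7: 3·t ≡ 1 (mod 2).
    Reduce coefficients mod 2: 1·t ≡ 1 (mod 2).
    So t ≡ 1 (mod 2).
    Then x = 1 + 21·1 = 22, valid modulo lcm(21, 14) = 42: x ≡ 22 (mod 42).
  Combine with x ≡ 4 (mod 9): gcd(42, 9) = 3; 4 - 22 = -18, which IS divisible by 3, so compatible.
    Write x = 22 + 42·t and substitute into x ≡ 4 (mod 9): 42·t ≡ 4 − 22 = -18 (mod 9).
    Divide the congruence (and modulus) by g = 3: 14·t ≡ -6 (mod 3).
    Reduce coefficients mod 3: 2·t ≡ 0 (mod 3).
    The inverse of 2 mod 3 is 2 (since 2·2 = 4 = 1·3 + 1), so t ≡ 2·0 = 0 ≡ 0 (mod 3).
    Then x = 22 + 42·0 = 22, valid modulo lcm(42, 9) = 126: x ≡ 22 (mod 126).
Verify: 22 mod 21 = 1, 22 mod 14 = 8, 22 mod 9 = 4.

x ≡ 22 (mod 126).


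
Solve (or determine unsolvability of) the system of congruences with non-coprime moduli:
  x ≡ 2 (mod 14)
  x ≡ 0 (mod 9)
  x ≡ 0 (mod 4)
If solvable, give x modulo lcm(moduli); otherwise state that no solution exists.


Moduli 14, 9, 4 are not pairwise coprime, so CRT works modulo lcm(m_i) when all pairwise compatibility conditions hold.
Pairwise compatibility: gcd(m_i, m_j) must divide a_i - a_j for every pair.
Merge one congruence at a time:
  Start: x ≡ 2 (mod 14).
  Combine with x ≡ 0 (mod 9): gcd(14, 9) = 1; 0 - 2 = -2, which IS divisible by 1, so compatible.
    Write x = 2 + 14·t and substitute into x ≡ 0 (mod 9): 14·t ≡ 0 − 2 = -2 (mod 9).
    Reduce coefficients mod 9: 5·t ≡ 7 (mod 9).
    The inverse of 5 mod 9 is 2 (since 5·2 = 10 = 1·9 + 1), so t ≡ 2·7 = 14 ≡ 5 (mod 9).
    Then x = 2 + 14·5 = 72, valid modulo lcm(14, 9) = 126: x ≡ 72 (mod 126).
  Combine with x ≡ 0 (mod 4): gcd(126, 4) = 2; 0 - 72 = -72, which IS divisible by 2, so compatible.
    Write x = 72 + 126·t and substitute into x ≡ 0 (mod 4): 126·t ≡ 0 − 72 = -72 (mod 4).
    Divide the congruence (and modulus) by g = 2: 63·t ≡ -36 (mod 2).
    Reduce coefficients mod 2: 1·t ≡ 0 (mod 2).
    So t ≡ 0 (mod 2).
    Then x = 72 + 126·0 = 72, valid modulo lcm(126, 4) = 252: x ≡ 72 (mod 252).
Verify: 72 mod 14 = 2, 72 mod 9 = 0, 72 mod 4 = 0.

x ≡ 72 (mod 252).


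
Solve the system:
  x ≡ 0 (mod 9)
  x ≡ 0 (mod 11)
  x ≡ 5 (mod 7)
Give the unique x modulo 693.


Moduli 9, 11, 7 are pairwise coprime; by CRT there is a unique solution modulo M = 9 · 11 · 7 = 693.
Solve pairwise, accumulating the modulus:
  Start with x ≡ 0 (mod 9).
  Combine with x ≡ 0 (mod 11): since gcd(9, 11) = 1, we get a unique residue mod 99.
    Write x = 0 + 9·t and substitute into x ≡ 0 (mod 11): 9·t ≡ 0 − 0 = 0 (mod 11).
    The inverse of 9 mod 11 is 5 (since 9·5 = 45 = 4·11 + 1), so t ≡ 5·0 = 0 ≡ 0 (mod 11).
    Then x = 0 + 9·0 = 0, valid modulo lcm(9, 11) = 99: x ≡ 0 (mod 99).
  Combine with x ≡ 5 (mod 7): since gcd(99, 7) = 1, we get a unique residue mod 693.
    Write x = 0 + 99·t and substitute into x ≡ 5 (mod 7): 99·t ≡ 5 − 0 = 5 (mod 7).
    Reduce coefficients mod 7: 1·t ≡ 5 (mod 7).
    So t ≡ 5 (mod 7).
    Then x = 0 + 99·5 = 495, valid modulo lcm(99, 7) = 693: x ≡ 495 (mod 693).
Verify: 495 mod 9 = 0 ✓, 495 mod 11 = 0 ✓, 495 mod 7 = 5 ✓.

x ≡ 495 (mod 693).


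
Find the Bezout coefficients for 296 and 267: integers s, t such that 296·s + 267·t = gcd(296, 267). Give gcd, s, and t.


Euclidean algorithm on (296, 267) — divide until remainder is 0:
  296 = 1 · 267 + 29
  267 = 9 · 29 + 6
  29 = 4 · 6 + 5
  6 = 1 · 5 + 1
  5 = 5 · 1 + 0
gcd(296, 267) = 1.
Track Bezout coefficients alongside the remainders: start with r₀ = 296 = a·1 + b·0 (s = 1, t = 0) and r₁ = 267 = a·0 + b·1 (s = 0, t = 1); each new remainder r_{k+1} = r_{k-1} − q_k·r_k inherits s_{k+1} = s_{k-1} − q_k·s_k, t_{k+1} = t_{k-1} − q_k·t_k, so r_k = a·s_k + b·t_k at every step:
  q = 1: r = 29, s = 1 − 1·0 = 1, t = 0 − 1·1 = -1  (check: 296·1 + 267·(-1) = 29)
  q = 9: r = 6, s = 0 − 9·1 = -9, t = 1 − 9·(-1) = 10  (check: 296·(-9) + 267·10 = 6)
  q = 4: r = 5, s = 1 − 4·(-9) = 37, t = -1 − 4·10 = -41  (check: 296·37 + 267·(-41) = 5)
  q = 1: r = 1, s = -9 − 1·37 = -46, t = 10 − 1·(-41) = 51  (check: 296·(-46) + 267·51 = 1)
The row with r = 1 (the gcd) gives the Bezout coefficients s = -46, t = 51.
Result: 296 · (-46) + 267 · (51) = 1.

gcd(296, 267) = 1; s = -46, t = 51 (check: 296·(-46) + 267·51 = 1).


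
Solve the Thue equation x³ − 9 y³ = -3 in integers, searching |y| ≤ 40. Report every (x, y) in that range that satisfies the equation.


The equation is x³ - 9y³ = -3. For fixed y, x³ = 9·y³ − 3, so a solution requires the RHS to be a perfect cube.
Strategy: iterate y from -40 to 40, compute RHS = 9·y³ − 3, and check whether it is a (positive or negative) perfect cube.
Check small values of y:
  y = 0: RHS = -3 is not a perfect cube.
  y = 1: RHS = 6 is not a perfect cube.
  y = -1: RHS = -12 is not a perfect cube.
  y = 2: RHS = 69 is not a perfect cube.
  y = -2: RHS = -75 is not a perfect cube.
  y = 3: RHS = 240 is not a perfect cube.
  y = -3: RHS = -246 is not a perfect cube.
Continuing the search up to |y| = 40 finds no solutions either.
No (x, y) in the scanned range satisfies the equation.

No integer solutions with |y| ≤ 40.


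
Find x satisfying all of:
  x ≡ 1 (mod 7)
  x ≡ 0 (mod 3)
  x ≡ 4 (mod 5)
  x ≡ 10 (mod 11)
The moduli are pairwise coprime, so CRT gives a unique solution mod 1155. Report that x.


Product of moduli M = 7 · 3 · 5 · 11 = 1155.
Merge one congruence at a time:
  Start: x ≡ 1 (mod 7).
  Combine with x ≡ 0 (mod 3); new modulus lcm = 21.
    Write x = 1 + 7·t and substitute into x ≡ 0 (mod 3): 7·t ≡ 0 − 1 = -1 (mod 3).
    Reduce coefficients mod 3: 1·t ≡ 2 (mod 3).
    So t ≡ 2 (mod 3).
    Then x = 1 + 7·2 = 15, valid modulo lcm(7, 3) = 21: x ≡ 15 (mod 21).
  Combine with x ≡ 4 (mod 5); new modulus lcm = 105.
    Write x = 15 + 21·t and substitute into x ≡ 4 (mod 5): 21·t ≡ 4 − 15 = -11 (mod 5).
    Reduce coefficients mod 5: 1·t ≡ 4 (mod 5).
    So t ≡ 4 (mod 5).
    Then x = 15 + 21·4 = 99, valid modulo lcm(21, 5) = 105: x ≡ 99 (mod 105).
  Combine with x ≡ 10 (mod 11); new modulus lcm = 1155.
    Write x = 99 + 105·t and substitute into x ≡ 10 (mod 11): 105·t ≡ 10 − 99 = -89 (mod 11).
    Reduce coefficients mod 11: 6·t ≡ 10 (mod 11).
    The inverse of 6 mod 11 is 2 (since 6·2 = 12 = 1·11 + 1), so t ≡ 2·10 = 20 ≡ 9 (mod 11).
    Then x = 99 + 105·9 = 1044, valid modulo lcm(105, 11) = 1155: x ≡ 1044 (mod 1155).
Verify against each original: 1044 mod 7 = 1, 1044 mod 3 = 0, 1044 mod 5 = 4, 1044 mod 11 = 10.

x ≡ 1044 (mod 1155).


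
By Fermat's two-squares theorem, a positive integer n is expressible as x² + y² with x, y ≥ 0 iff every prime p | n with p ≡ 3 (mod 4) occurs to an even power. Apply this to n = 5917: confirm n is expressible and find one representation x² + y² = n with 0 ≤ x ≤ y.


Step 1: Factor n = 5917 = 61 · 97.
Step 2: Check the mod-4 condition on each prime factor: 61 ≡ 1 (mod 4), exponent 1; 97 ≡ 1 (mod 4), exponent 1.
All primes ≡ 3 (mod 4) appear to even exponent (or don't appear), so by the two-squares theorem n IS expressible as a sum of two squares.
Step 3: Build a representation. Here n = 61 · 97 is a product of primes ≡ 1 (mod 4). Each prime p ≡ 1 (mod 4) is itself a sum of two squares; find a² by testing p − a² for a perfect square:
  61: 61 − 1² = 60, 61 − 2² = 57, 61 − 3² = 52, 61 − 4² = 45, 61 − 5² = 36 = 6² ⇒ 61 = 5² + 6².
  97: 97 − 1² = 96, 97 − 2² = 93, 97 − 3² = 88, 97 − 4² = 81 = 9² ⇒ 97 = 4² + 9².
  Combine using the Brahmagupta–Fibonacci identity (a² + b²)(c² + d²) = (ac − bd)² + (ad + bc)² = (ac + bd)² + (ad − bc)²:
  61 · 97 = 5917: from (5² + 6²)(4² + 9²), take (5·4 − 6·9, 5·9 + 6·4) = (20 − 54, 45 + 24) = (-34, 69); dropping signs (only squares matter) gives (34, 69); check 34² + 69² = 1156 + 4761 = 5917 ✓.
Step 4: Order so x ≤ y and verify: 34² + 69² = 1156 + 4761 = 5917 = n. ✓

n = 5917 = 34² + 69² (one valid representation with x ≤ y).


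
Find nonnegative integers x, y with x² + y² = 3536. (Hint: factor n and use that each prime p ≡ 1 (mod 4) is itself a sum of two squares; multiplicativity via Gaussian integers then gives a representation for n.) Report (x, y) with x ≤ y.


Step 1: Factor n = 3536 = 2^4 · 13 · 17.
Step 2: Check the mod-4 condition on each prime factor: 2 = 2 (special); 13 ≡ 1 (mod 4), exponent 1; 17 ≡ 1 (mod 4), exponent 1.
All primes ≡ 3 (mod 4) appear to even exponent (or don't appear), so by the two-squares theorem n IS expressible as a sum of two squares.
Step 3: Build a representation. Group n = k² · m with k = 4 and m = 13 · 17 = 221 (a product of primes ≡ 1 (mod 4)); a representation of m scales to one of n via (k·x)² + (k·y)² = k²(x² + y²). Each prime p ≡ 1 (mod 4) is itself a sum of two squares; find a² by testing p − a² for a perfect square:
  13: 13 − 1² = 12, 13 − 2² = 9 = 3² ⇒ 13 = 2² + 3².
  17: 17 − 1² = 16 = 4² ⇒ 17 = 1² + 4².
  Combine using the Brahmagupta–Fibonacci identity (a² + b²)(c² + d²) = (ac − bd)² + (ad + bc)² = (ac + bd)² + (ad − bc)²:
  13 · 17 = 221: from (2² + 3²)(1² + 4²), take (2·1 − 3·4, 2·4 + 3·1) = (2 − 12, 8 + 3) = (-10, 11); dropping signs (only squares matter) gives (10, 11); check 10² + 11² = 100 + 121 = 221 ✓.
  Scale by k = 4: (4·10, 4·11) = (40, 44).
Step 4: Order so x ≤ y and verify: 40² + 44² = 1600 + 1936 = 3536 = n. ✓

n = 3536 = 40² + 44² (one valid representation with x ≤ y).


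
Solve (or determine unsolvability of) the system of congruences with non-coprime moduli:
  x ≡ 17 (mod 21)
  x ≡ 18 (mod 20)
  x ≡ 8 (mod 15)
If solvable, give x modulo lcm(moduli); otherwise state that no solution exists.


Moduli 21, 20, 15 are not pairwise coprime, so CRT works modulo lcm(m_i) when all pairwise compatibility conditions hold.
Pairwise compatibility: gcd(m_i, m_j) must divide a_i - a_j for every pair.
Merge one congruence at a time:
  Start: x ≡ 17 (mod 21).
  Combine with x ≡ 18 (mod 20): gcd(21, 20) = 1; 18 - 17 = 1, which IS divisible by 1, so compatible.
    Write x = 17 + 21·t and substitute into x ≡ 18 (mod 20): 21·t ≡ 18 − 17 = 1 (mod 20).
    Reduce coefficients mod 20: 1·t ≡ 1 (mod 20).
    So t ≡ 1 (mod 20).
    Then x = 17 + 21·1 = 38, valid modulo lcm(21, 20) = 420: x ≡ 38 (mod 420).
  Combine with x ≡ 8 (mod 15): gcd(420, 15) = 15; 8 - 38 = -30, which IS divisible by 15, so compatible.
    Write x = 38 + 420·t and substitute into x ≡ 8 (mod 15): 420·t ≡ 8 − 38 = -30 (mod 15).
    Divide the congruence (and modulus) by g = 15: 28·t ≡ -2 (mod 1).
    Modulo 1 every t works; take t = 0.
    Then x = 38 + 420·0 = 38, valid modulo lcm(420, 15) = 420: x ≡ 38 (mod 420).
Verify: 38 mod 21 = 17, 38 mod 20 = 18, 38 mod 15 = 8.

x ≡ 38 (mod 420).


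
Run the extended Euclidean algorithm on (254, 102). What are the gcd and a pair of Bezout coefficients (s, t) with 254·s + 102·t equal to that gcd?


Euclidean algorithm on (254, 102) — divide until remainder is 0:
  254 = 2 · 102 + 50
  102 = 2 · 50 + 2
  50 = 25 · 2 + 0
gcd(254, 102) = 2.
Track Bezout coefficients alongside the remainders: start with r₀ = 254 = a·1 + b·0 (s = 1, t = 0) and r₁ = 102 = a·0 + b·1 (s = 0, t = 1); each new remainder r_{k+1} = r_{k-1} − q_k·r_k inherits s_{k+1} = s_{k-1} − q_k·s_k, t_{k+1} = t_{k-1} − q_k·t_k, so r_k = a·s_k + b·t_k at every step:
  q = 2: r = 50, s = 1 − 2·0 = 1, t = 0 − 2·1 = -2  (check: 254·1 + 102·(-2) = 50)
  q = 2: r = 2, s = 0 − 2·1 = -2, t = 1 − 2·(-2) = 5  (check: 254·(-2) + 102·5 = 2)
The row with r = 2 (the gcd) gives the Bezout coefficients s = -2, t = 5.
Result: 254 · (-2) + 102 · (5) = 2.

gcd(254, 102) = 2; s = -2, t = 5 (check: 254·(-2) + 102·5 = 2).


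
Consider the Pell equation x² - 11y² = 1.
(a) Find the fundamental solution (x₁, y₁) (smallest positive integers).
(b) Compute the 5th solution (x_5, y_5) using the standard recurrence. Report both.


Step 1: Find the fundamental solution (x₁, y₁) of x² - 11y² = 1.
  Expand √11 as a continued fraction. a₀ = ⌊√11⌋ = 3; iterate m_{k+1} = d_k·a_k − m_k, d_{k+1} = (11 − m_{k+1}²)/d_k, a_{k+1} = ⌊(a₀ + m_{k+1})/d_{k+1}⌋ (starting m₀ = 0, d₀ = 1), with convergents p_k = a_k·p_{k-1} + p_{k-2}, q_k = a_k·q_{k-1} + q_{k-2} (p₋₁ = 1, q₋₁ = 0):
  k = 0: a₀ = 3; p₀/q₀ = 3/1; p₀² − 11·q₀² = 9 − 11 = -2.
  k = 1: m = 3, d = 2, a = ⌊(3 + 3)/2⌋ = 3; p/q = (3·3 + 1)/(3·1 + 0) = 10/3; p² − 11·q² = 100 − 99 = 1.
  The first convergent with p² − 11·q² = 1 gives the fundamental solution (x₁, y₁) = (10, 3).
Step 2: Apply the recurrence (x_{n+1}, y_{n+1}) = (x₁x_n + 11y₁y_n, x₁y_n + y₁x_n) repeatedly.
  From (x_1, y_1) = (10, 3): x_2 = 10·10 + 11·3·3 = 199; y_2 = 10·3 + 3·10 = 60.
  From (x_2, y_2) = (199, 60): x_3 = 10·199 + 11·3·60 = 3970; y_3 = 10·60 + 3·199 = 1197.
  From (x_3, y_3) = (3970, 1197): x_4 = 10·3970 + 11·3·1197 = 79201; y_4 = 10·1197 + 3·3970 = 23880.
  From (x_4, y_4) = (79201, 23880): x_5 = 10·79201 + 11·3·23880 = 1580050; y_5 = 10·23880 + 3·79201 = 476403.
Step 3: Verify x_5² - 11·y_5² = 2496558002500 - 2496558002499 = 1 (should be 1). ✓

(x_1, y_1) = (10, 3); (x_5, y_5) = (1580050, 476403).


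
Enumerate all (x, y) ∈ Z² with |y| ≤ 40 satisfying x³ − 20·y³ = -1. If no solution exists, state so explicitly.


The equation is x³ - 20y³ = -1. For fixed y, x³ = 20·y³ − 1, so a solution requires the RHS to be a perfect cube.
Strategy: iterate y from -40 to 40, compute RHS = 20·y³ − 1, and check whether it is a (positive or negative) perfect cube.
Check small values of y:
  y = 0: RHS = -1 = (-1)³ ⇒ x = -1 works.
  y = 1: RHS = 19 is not a perfect cube.
  y = -1: RHS = -21 is not a perfect cube.
  y = 2: RHS = 159 is not a perfect cube.
  y = -2: RHS = -161 is not a perfect cube.
  y = 3: RHS = 539 is not a perfect cube.
  y = -3: RHS = -541 is not a perfect cube.
Continuing, at y = 7: RHS = 6859 = (19)³ ⇒ x = 19 works.
Searching the remaining y in |y| ≤ 40 finds no further solutions.
Collected solutions: (-1, 0), (19, 7).

Solutions (with |y| ≤ 40): (-1, 0), (19, 7).


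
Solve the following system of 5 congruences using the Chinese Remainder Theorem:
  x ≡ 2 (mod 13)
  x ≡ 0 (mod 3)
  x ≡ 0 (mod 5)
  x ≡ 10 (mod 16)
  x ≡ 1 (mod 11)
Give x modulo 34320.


Product of moduli M = 13 · 3 · 5 · 16 · 11 = 34320.
Merge one congruence at a time:
  Start: x ≡ 2 (mod 13).
  Combine with x ≡ 0 (mod 3); new modulus lcm = 39.
    Write x = 2 + 13·t and substitute into x ≡ 0 (mod 3): 13·t ≡ 0 − 2 = -2 (mod 3).
    Reduce coefficients mod 3: 1·t ≡ 1 (mod 3).
    So t ≡ 1 (mod 3).
    Then x = 2 + 13·1 = 15, valid modulo lcm(13, 3) = 39: x ≡ 15 (mod 39).
  Combine with x ≡ 0 (mod 5); new modulus lcm = 195.
    Write x = 15 + 39·t and substitute into x ≡ 0 (mod 5): 39·t ≡ 0 − 15 = -15 (mod 5).
    Reduce coefficients mod 5: 4·t ≡ 0 (mod 5).
    The inverse of 4 mod 5 is 4 (since 4·4 = 16 = 3·5 + 1), so t ≡ 4·0 = 0 ≡ 0 (mod 5).
    Then x = 15 + 39·0 = 15, valid modulo lcm(39, 5) = 195: x ≡ 15 (mod 195).
  Combine with x ≡ 10 (mod 16); new modulus lcm = 3120.
    Write x = 15 + 195·t and substitute into x ≡ 10 (mod 16): 195·t ≡ 10 − 15 = -5 (mod 16).
    Reduce coefficients mod 16: 3·t ≡ 11 (mod 16).
    The inverse of 3 mod 16 is 11 (since 3·11 = 33 = 2·16 + 1), so t ≡ 11·11 = 121 ≡ 9 (mod 16).
    Then x = 15 + 195·9 = 1770, valid modulo lcm(195, 16) = 3120: x ≡ 1770 (mod 3120).
  Combine with x ≡ 1 (mod 11); new modulus lcm = 34320.
    Write x = 1770 + 3120·t and substitute into x ≡ 1 (mod 11): 3120·t ≡ 1 − 1770 = -1769 (mod 11).
    Reduce coefficients mod 11: 7·t ≡ 2 (mod 11).
    The inverse of 7 mod 11 is 8 (since 7·8 = 56 = 5·11 + 1), so t ≡ 8·2 = 16 ≡ 5 (mod 11).
    Then x = 1770 + 3120·5 = 17370, valid modulo lcm(3120, 11) = 34320: x ≡ 17370 (mod 34320).
Verify against each original: 17370 mod 13 = 2, 17370 mod 3 = 0, 17370 mod 5 = 0, 17370 mod 16 = 10, 17370 mod 11 = 1.

x ≡ 17370 (mod 34320).
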